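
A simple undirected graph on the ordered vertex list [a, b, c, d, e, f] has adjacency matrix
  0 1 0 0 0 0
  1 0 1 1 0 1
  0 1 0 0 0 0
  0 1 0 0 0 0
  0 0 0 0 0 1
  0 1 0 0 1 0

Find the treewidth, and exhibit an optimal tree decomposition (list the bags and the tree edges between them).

Treewidth 1.
One such decomposition:
Bags: B1 = {b, c}  B2 = {a, b}  B3 = {b, d}  B4 = {b, f}  B5 = {e, f}
Tree: B1–B2, B1–B3, B3–B4, B4–B5

The largest bag has 2 vertices, giving width 1; this decomposition certifies tw(G) ≤ 1. G has an edge, so its treewidth is at least 1. The upper and lower bounds meet at 1, so that is the treewidth.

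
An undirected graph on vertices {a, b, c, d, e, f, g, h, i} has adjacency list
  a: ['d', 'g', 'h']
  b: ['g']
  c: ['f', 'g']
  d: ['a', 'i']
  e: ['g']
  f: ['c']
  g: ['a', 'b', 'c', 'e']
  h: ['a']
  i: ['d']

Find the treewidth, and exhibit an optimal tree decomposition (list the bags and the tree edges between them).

Treewidth 1.
One such decomposition:
Bags: B1 = {a, g}  B2 = {c, g}  B3 = {c, f}  B4 = {a, d}  B5 = {a, h}  B6 = {e, g}  B7 = {b, g}  B8 = {d, i}
Tree: B1–B2, B2–B3, B1–B4, B1–B5, B2–B6, B1–B7, B4–B8

The largest bag has 2 vertices, giving width 1; this decomposition certifies tw(G) ≤ 1. Any graph with an edge has treewidth ≥ 1, and G has the edge g–a. The upper and lower bounds meet at 1, so that is the treewidth.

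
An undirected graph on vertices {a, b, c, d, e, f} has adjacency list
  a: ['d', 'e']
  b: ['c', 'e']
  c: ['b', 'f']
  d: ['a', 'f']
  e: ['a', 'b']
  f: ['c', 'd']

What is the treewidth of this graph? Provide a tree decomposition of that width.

Treewidth 2.
Bags: B1 = {a, d, e}  B2 = {b, d, e}  B3 = {b, c, d}  B4 = {c, d, f}
Tree: B1–B2, B2–B3, B3–B4

The largest bag has 3 vertices, giving width 2; this decomposition certifies tw(G) ≤ 2. The edges d–a–e–b–c–f–d form a cycle, so G is not a tree and its treewidth is at least 2. The upper and lower bounds meet at 2, so that is the treewidth.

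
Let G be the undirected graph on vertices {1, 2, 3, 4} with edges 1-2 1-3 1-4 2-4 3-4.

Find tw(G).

2

A width-2 tree decomposition is:
Bags: B1 = {1, 2, 4}  B2 = {1, 3, 4}
Tree: B1–B2
Every bag has size at most 3, so the width is 3 − 1 = 2 and tw(G) ≤ 2. For the lower bound, the 3 vertices {1, 2, 4} are pairwise adjacent, and any tree decomposition puts a clique entirely inside one bag — forcing width ≥ 2. Therefore the treewidth is 2.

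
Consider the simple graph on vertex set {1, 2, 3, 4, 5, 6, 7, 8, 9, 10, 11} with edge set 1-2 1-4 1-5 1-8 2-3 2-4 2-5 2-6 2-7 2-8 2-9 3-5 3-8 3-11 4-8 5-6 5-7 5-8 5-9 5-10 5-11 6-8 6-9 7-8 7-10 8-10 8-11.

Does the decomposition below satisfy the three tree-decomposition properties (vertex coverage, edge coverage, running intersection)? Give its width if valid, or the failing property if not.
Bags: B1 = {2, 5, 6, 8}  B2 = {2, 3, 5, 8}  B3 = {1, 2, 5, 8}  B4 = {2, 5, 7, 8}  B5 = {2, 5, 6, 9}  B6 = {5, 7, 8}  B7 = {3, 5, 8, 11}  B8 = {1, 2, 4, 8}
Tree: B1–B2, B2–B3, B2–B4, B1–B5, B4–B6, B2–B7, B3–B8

No — vertex 10 appears in no bag.

A tree decomposition must satisfy three properties: every vertex lies in some bag; for every edge, both endpoints lie together in some bag; and for every vertex, the bags containing it form a connected subtree. Here vertex 10 appears in no bag, so the decomposition is invalid.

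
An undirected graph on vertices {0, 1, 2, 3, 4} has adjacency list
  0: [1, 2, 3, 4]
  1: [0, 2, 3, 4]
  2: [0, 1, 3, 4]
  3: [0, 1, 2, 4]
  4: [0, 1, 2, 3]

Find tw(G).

4

A width-4 tree decomposition is:
Bags: B1 = {0, 1, 2, 3, 4}
Tree: (single bag)
With just one bag of size 5, the width is 5 − 1 = 4, so tw(G) ≤ 4. Conversely, {0, 1, 2, 3, 4} is a clique of size 5, and the vertices of any clique must share a bag in every tree decomposition; so some bag has ≥ 5 vertices and tw(G) ≥ 4. Combining the bounds, tw(G) = 4.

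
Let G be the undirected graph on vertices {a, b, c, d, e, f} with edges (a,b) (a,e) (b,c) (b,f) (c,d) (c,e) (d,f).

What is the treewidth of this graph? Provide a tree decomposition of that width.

Every bag has size at most 3, so the width is 3 − 1 = 2 and tw(G) ≤ 2. For the lower bound, G contains the cycle a–e–c–b–a, so G is not a forest; only forests have treewidth ≤ 1, hence tw(G) ≥ 2. Combining the bounds, tw(G) = 2.

Treewidth 2.
One optimal decomposition is:
Bags: B1 = {a, b, e}  B2 = {b, c, e}  B3 = {b, c, f}  B4 = {c, d, f}
Tree: B1–B2, B2–B3, B3–B4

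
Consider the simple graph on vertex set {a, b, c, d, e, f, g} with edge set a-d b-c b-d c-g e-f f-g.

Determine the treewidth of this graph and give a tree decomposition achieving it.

Each bag holds 2 vertices, so the decomposition has width 1, which upper-bounds the treewidth. Any graph with an edge has treewidth ≥ 1, and G has the edge a–d. Combining the bounds, tw(G) = 1.

Treewidth 1.
Bags: B1 = {a, d}  B2 = {b, d}  B3 = {b, c}  B4 = {c, g}  B5 = {f, g}  B6 = {e, f}
Tree: B1–B2, B2–B3, B3–B4, B4–B5, B5–B6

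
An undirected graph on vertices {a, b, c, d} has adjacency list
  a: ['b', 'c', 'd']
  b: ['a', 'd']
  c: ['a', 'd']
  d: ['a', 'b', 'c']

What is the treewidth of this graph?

A width-2 tree decomposition is:
Bags: B1 = {a, c, d}  B2 = {a, b, d}
Tree: B1–B2
Every bag has size at most 3, so the width is 3 − 1 = 2 and tw(G) ≤ 2. On the other hand G contains the 3-clique {a, c, d}. A clique must lie in a single bag of any decomposition, so no decomposition can have width below 2. The upper and lower bounds meet at 2, so that is the treewidth.

2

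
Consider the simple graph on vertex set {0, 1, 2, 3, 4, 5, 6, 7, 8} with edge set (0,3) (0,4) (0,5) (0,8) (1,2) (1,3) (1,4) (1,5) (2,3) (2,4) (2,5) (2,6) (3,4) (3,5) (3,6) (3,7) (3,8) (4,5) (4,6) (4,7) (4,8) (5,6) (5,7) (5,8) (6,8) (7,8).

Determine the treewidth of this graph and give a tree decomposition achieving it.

Every bag has size at most 5, so the width is 5 − 1 = 4 and tw(G) ≤ 4. On the other hand G contains the 5-clique {0, 3, 4, 5, 8}. A clique must lie in a single bag of any decomposition, so no decomposition can have width below 4. The upper and lower bounds meet at 4, so that is the treewidth.

Treewidth 4.
One optimal decomposition is:
Bags: B1 = {2, 3, 4, 5, 6}  B2 = {3, 4, 5, 6, 8}  B3 = {3, 4, 5, 7, 8}  B4 = {1, 2, 3, 4, 5}  B5 = {0, 3, 4, 5, 8}
Tree: B1–B2, B2–B3, B1–B4, B3–B5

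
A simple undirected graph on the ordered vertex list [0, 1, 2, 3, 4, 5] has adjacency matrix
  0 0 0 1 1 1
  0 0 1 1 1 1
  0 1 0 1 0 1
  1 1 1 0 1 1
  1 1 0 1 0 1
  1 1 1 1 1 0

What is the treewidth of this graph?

3

A width-3 tree decomposition is:
Bags: B1 = {1, 3, 4, 5}  B2 = {0, 3, 4, 5}  B3 = {1, 2, 3, 5}
Tree: B1–B2, B1–B3
The largest bag has 4 vertices, giving width 3; this decomposition certifies tw(G) ≤ 3. On the other hand G contains the 4-clique {0, 3, 4, 5}. A clique must lie in a single bag of any decomposition, so no decomposition can have width below 3. The upper and lower bounds meet at 3, so that is the treewidth.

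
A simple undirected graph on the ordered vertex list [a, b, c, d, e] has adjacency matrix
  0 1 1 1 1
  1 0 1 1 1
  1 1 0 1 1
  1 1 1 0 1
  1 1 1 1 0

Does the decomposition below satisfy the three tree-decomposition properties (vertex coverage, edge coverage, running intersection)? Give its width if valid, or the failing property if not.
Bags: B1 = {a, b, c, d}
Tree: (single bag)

No — vertex e appears in no bag.

A tree decomposition must satisfy three properties: every vertex lies in some bag; for every edge, both endpoints lie together in some bag; and for every vertex, the bags containing it form a connected subtree. Here vertex e appears in no bag, so the decomposition is invalid.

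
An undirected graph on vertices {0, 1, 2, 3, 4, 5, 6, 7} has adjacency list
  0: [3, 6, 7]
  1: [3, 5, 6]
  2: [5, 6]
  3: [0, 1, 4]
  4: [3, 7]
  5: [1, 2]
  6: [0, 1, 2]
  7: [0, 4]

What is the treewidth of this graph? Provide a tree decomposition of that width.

Treewidth 2.
One such decomposition:
Bags: B1 = {1, 2, 5}  B2 = {1, 2, 6}  B3 = {1, 3, 6}  B4 = {0, 3, 6}  B5 = {0, 3, 4}  B6 = {0, 4, 7}
Tree: B1–B2, B2–B3, B3–B4, B4–B5, B5–B6

The largest bag has 3 vertices, giving width 2; this decomposition certifies tw(G) ≤ 2. Since 5–2–6–1–5 is a cycle in G, G is not acyclic. Forests are exactly the graphs of treewidth ≤ 1, so tw(G) ≥ 2. The upper and lower bounds meet at 2, so that is the treewidth.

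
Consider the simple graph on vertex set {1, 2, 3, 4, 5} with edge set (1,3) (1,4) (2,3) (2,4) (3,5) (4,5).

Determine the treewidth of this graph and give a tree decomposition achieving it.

The largest bag has 3 vertices, giving width 2; this decomposition certifies tw(G) ≤ 2. For the lower bound, G contains the cycle 1–4–5–3–1, so G is not a forest; only forests have treewidth ≤ 1, hence tw(G) ≥ 2. The upper and lower bounds meet at 2, so that is the treewidth.

Treewidth 2.
One such decomposition:
Bags: B1 = {1, 3, 4}  B2 = {3, 4, 5}  B3 = {2, 3, 4}
Tree: B1–B2, B2–B3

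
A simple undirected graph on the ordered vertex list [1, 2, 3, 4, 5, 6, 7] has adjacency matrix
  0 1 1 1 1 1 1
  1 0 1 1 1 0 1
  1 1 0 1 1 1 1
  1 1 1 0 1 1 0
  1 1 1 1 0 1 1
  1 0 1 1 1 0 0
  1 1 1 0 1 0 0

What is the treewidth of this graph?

4

A width-4 tree decomposition is:
Bags: B1 = {1, 2, 3, 4, 5}  B2 = {1, 3, 4, 5, 6}  B3 = {1, 2, 3, 5, 7}
Tree: B1–B2, B1–B3
The largest bag has 5 vertices, giving width 4; this decomposition certifies tw(G) ≤ 4. Conversely, {1, 2, 3, 4, 5} is a clique of size 5, and the vertices of any clique must share a bag in every tree decomposition; so some bag has ≥ 5 vertices and tw(G) ≥ 4. Therefore the treewidth is 4.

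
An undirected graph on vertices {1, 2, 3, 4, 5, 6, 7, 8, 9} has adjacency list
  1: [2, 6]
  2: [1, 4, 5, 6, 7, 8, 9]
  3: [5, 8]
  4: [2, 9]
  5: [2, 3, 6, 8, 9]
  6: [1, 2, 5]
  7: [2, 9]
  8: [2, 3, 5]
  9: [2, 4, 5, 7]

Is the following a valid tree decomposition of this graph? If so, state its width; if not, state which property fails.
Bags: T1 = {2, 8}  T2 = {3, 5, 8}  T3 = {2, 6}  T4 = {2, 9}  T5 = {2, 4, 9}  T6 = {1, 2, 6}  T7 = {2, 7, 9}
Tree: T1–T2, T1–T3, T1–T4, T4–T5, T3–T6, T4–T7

No — edge (5,2) lies in no bag.

A tree decomposition must satisfy three properties: every vertex lies in some bag; for every edge, both endpoints lie together in some bag; and for every vertex, the bags containing it form a connected subtree. Here edge (5,2) lies in no bag, so the decomposition is invalid.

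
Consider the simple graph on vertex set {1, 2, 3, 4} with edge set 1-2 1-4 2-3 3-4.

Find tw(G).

A width-2 tree decomposition is:
Bags: B1 = {1, 2, 3}  B2 = {1, 3, 4}
Tree: B1–B2
The largest bag has 3 vertices, giving width 2; this decomposition certifies tw(G) ≤ 2. For the lower bound, G contains the cycle 1–2–3–4–1, so G is not a forest; only forests have treewidth ≤ 1, hence tw(G) ≥ 2. The upper and lower bounds meet at 2, so that is the treewidth.

2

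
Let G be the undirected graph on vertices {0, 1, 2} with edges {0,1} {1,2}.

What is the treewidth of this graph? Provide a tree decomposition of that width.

Treewidth 1.
One optimal decomposition is:
Bags: B1 = {0, 1}  B2 = {1, 2}
Tree: B1–B2

Each bag holds 2 vertices, so the decomposition has width 1, which upper-bounds the treewidth. G has an edge, so its treewidth is at least 1. Hence tw(G) = 1 exactly.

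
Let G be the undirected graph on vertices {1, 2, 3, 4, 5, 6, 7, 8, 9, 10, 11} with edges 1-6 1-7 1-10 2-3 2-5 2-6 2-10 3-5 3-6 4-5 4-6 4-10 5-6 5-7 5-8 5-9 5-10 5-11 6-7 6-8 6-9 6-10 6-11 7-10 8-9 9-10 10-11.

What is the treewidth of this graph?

A width-3 tree decomposition is:
Bags: B1 = {4, 5, 6, 10}  B2 = {5, 6, 10, 11}  B3 = {5, 6, 9, 10}  B4 = {2, 5, 6, 10}  B5 = {5, 6, 7, 10}  B6 = {2, 3, 5, 6}  B7 = {5, 6, 8, 9}  B8 = {1, 6, 7, 10}
Tree: B1–B2, B1–B3, B1–B4, B3–B5, B4–B6, B3–B7, B5–B8
Every bag has size at most 4, so the width is 4 − 1 = 3 and tw(G) ≤ 3. On the other hand G contains the 4-clique {1, 6, 7, 10}. A clique must lie in a single bag of any decomposition, so no decomposition can have width below 3. Hence tw(G) = 3 exactly.

3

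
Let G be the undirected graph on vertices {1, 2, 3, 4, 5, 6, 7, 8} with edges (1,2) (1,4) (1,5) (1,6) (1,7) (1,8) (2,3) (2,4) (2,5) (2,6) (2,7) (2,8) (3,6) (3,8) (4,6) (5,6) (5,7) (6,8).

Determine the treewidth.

A width-3 tree decomposition is:
Bags: B1 = {1, 2, 5, 6}  B2 = {1, 2, 6, 8}  B3 = {2, 3, 6, 8}  B4 = {1, 2, 5, 7}  B5 = {1, 2, 4, 6}
Tree: B1–B2, B2–B3, B1–B4, B2–B5
Each bag holds 4 vertices, so the decomposition has width 3, which upper-bounds the treewidth. For the lower bound, the 4 vertices {1, 2, 6, 8} are pairwise adjacent, and any tree decomposition puts a clique entirely inside one bag — forcing width ≥ 3. The upper and lower bounds meet at 3, so that is the treewidth.

3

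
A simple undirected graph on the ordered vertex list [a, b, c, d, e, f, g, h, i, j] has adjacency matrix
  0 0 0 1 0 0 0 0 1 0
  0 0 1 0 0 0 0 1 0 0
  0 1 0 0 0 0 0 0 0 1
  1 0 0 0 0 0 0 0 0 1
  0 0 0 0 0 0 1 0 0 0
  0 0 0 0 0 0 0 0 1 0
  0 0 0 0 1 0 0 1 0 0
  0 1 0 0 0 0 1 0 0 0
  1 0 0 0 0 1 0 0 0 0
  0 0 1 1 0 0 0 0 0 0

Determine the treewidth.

A width-1 tree decomposition is:
Bags: B1 = {f, i}  B2 = {a, i}  B3 = {a, d}  B4 = {d, j}  B5 = {c, j}  B6 = {b, c}  B7 = {b, h}  B8 = {g, h}  B9 = {e, g}
Tree: B1–B2, B2–B3, B3–B4, B4–B5, B5–B6, B6–B7, B7–B8, B8–B9
Every bag has size at most 2, so the width is 2 − 1 = 1 and tw(G) ≤ 1. G has an edge, so its treewidth is at least 1. Combining the bounds, tw(G) = 1.

1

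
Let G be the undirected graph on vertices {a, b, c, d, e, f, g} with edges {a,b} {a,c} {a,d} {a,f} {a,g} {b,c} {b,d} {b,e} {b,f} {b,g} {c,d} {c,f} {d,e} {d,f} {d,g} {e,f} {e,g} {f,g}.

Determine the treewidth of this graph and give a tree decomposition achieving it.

Treewidth 4.
One optimal decomposition is:
Bags: B1 = {a, b, d, f, g}  B2 = {a, b, c, d, f}  B3 = {b, d, e, f, g}
Tree: B1–B2, B1–B3

The largest bag has 5 vertices, giving width 4; this decomposition certifies tw(G) ≤ 4. For the lower bound, the 5 vertices {b, d, e, f, g} are pairwise adjacent, and any tree decomposition puts a clique entirely inside one bag — forcing width ≥ 4. Therefore the treewidth is 4.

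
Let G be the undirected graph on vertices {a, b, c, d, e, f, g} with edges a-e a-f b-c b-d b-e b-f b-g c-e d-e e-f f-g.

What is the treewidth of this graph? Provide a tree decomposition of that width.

Each bag holds 3 vertices, so the decomposition has width 2, which upper-bounds the treewidth. Conversely, {b, f, g} is a clique of size 3, and the vertices of any clique must share a bag in every tree decomposition; so some bag has ≥ 3 vertices and tw(G) ≥ 2. The upper and lower bounds meet at 2, so that is the treewidth.

Treewidth 2.
One optimal decomposition is:
Bags: B1 = {b, c, e}  B2 = {b, e, f}  B3 = {b, d, e}  B4 = {b, f, g}  B5 = {a, e, f}
Tree: B1–B2, B1–B3, B2–B4, B2–B5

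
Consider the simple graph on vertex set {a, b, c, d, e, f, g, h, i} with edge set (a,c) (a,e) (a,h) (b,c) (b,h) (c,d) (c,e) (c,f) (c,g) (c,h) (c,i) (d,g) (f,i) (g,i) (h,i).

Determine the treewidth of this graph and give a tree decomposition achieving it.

Treewidth 2.
One such decomposition:
Bags: B1 = {c, f, i}  B2 = {c, g, i}  B3 = {c, d, g}  B4 = {c, h, i}  B5 = {a, c, h}  B6 = {a, c, e}  B7 = {b, c, h}
Tree: B1–B2, B2–B3, B2–B4, B4–B5, B5–B6, B4–B7

Every bag has size at most 3, so the width is 3 − 1 = 2 and tw(G) ≤ 2. On the other hand G contains the 3-clique {c, d, g}. A clique must lie in a single bag of any decomposition, so no decomposition can have width below 2. The upper and lower bounds meet at 2, so that is the treewidth.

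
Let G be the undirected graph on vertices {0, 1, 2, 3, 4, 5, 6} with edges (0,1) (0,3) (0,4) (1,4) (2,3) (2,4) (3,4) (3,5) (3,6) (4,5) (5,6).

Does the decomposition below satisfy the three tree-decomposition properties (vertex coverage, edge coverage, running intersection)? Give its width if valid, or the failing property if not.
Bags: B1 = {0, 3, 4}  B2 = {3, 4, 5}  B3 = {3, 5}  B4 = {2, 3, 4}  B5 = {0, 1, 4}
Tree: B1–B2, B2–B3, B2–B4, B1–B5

No — vertex 6 appears in no bag.

A tree decomposition must satisfy three properties: every vertex lies in some bag; for every edge, both endpoints lie together in some bag; and for every vertex, the bags containing it form a connected subtree. Here vertex 6 appears in no bag, so the decomposition is invalid.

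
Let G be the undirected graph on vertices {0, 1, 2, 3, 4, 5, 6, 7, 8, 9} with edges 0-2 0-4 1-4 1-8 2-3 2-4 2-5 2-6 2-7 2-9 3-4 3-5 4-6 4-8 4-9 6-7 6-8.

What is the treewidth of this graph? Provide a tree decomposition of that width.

Treewidth 2.
One such decomposition:
Bags: B1 = {4, 6, 8}  B2 = {2, 4, 6}  B3 = {0, 2, 4}  B4 = {1, 4, 8}  B5 = {2, 3, 4}  B6 = {2, 4, 9}  B7 = {2, 6, 7}  B8 = {2, 3, 5}
Tree: B1–B2, B2–B3, B1–B4, B3–B5, B3–B6, B2–B7, B5–B8

Every bag has size at most 3, so the width is 3 − 1 = 2 and tw(G) ≤ 2. On the other hand G contains the 3-clique {1, 4, 8}. A clique must lie in a single bag of any decomposition, so no decomposition can have width below 2. The upper and lower bounds meet at 2, so that is the treewidth.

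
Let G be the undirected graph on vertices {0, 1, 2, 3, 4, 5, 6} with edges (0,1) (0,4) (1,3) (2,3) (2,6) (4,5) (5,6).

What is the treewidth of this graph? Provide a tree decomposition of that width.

Treewidth 2.
One optimal decomposition is:
Bags: B1 = {2, 3, 6}  B2 = {1, 3, 6}  B3 = {0, 1, 6}  B4 = {0, 4, 6}  B5 = {4, 5, 6}
Tree: B1–B2, B2–B3, B3–B4, B4–B5

Each bag holds 3 vertices, so the decomposition has width 2, which upper-bounds the treewidth. Since 6–2–3–1–0–4–5–6 is a cycle in G, G is not acyclic. Forests are exactly the graphs of treewidth ≤ 1, so tw(G) ≥ 2. Combining the bounds, tw(G) = 2.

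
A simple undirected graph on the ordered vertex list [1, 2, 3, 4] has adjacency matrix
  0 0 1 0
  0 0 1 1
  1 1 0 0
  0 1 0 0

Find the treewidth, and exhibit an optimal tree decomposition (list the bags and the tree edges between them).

Treewidth 1.
One such decomposition:
Bags: B1 = {1, 3}  B2 = {2, 3}  B3 = {2, 4}
Tree: B1–B2, B2–B3

The largest bag has 2 vertices, giving width 1; this decomposition certifies tw(G) ≤ 1. G has an edge, so its treewidth is at least 1. The upper and lower bounds meet at 1, so that is the treewidth.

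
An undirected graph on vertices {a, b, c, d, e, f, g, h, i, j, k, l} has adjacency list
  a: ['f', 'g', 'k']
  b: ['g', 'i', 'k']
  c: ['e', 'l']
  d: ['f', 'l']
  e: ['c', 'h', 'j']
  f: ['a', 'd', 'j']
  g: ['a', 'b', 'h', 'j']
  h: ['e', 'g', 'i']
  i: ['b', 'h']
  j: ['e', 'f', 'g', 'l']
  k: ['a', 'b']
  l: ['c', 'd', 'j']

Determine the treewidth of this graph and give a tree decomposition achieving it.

Every bag has size at most 4, so the width is 4 − 1 = 3 and tw(G) ≤ 3. For the lower bound: the 4 vertex sets {b,i,k}, {h}, {g}, {a,e,f,j} are disjoint, each induces a connected subgraph, and every pair is joined by at least one edge of G. Contracting each set to a single vertex therefore yields K_{4} as a minor, and since treewidth is minor-monotone, tw(G) ≥ tw(K_{4}) = 3. Therefore the treewidth is 3.

Treewidth 3.
Bags: B1 = {b, h, i, k}  B2 = {b, g, h, k}  B3 = {a, g, h, k}  B4 = {a, e, g, h}  B5 = {a, e, g, j}  B6 = {a, e, f, j}  B7 = {c, e, f, j}  B8 = {c, f, j, l}  B9 = {c, d, f, l}
Tree: B1–B2, B2–B3, B3–B4, B4–B5, B5–B6, B6–B7, B7–B8, B8–B9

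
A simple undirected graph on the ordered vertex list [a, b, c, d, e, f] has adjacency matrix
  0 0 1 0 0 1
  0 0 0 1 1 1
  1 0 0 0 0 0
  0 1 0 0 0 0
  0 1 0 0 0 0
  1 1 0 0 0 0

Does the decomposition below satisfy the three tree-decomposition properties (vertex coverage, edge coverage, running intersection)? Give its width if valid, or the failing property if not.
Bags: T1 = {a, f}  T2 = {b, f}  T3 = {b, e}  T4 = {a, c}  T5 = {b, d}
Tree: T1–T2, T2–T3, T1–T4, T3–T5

Yes; width 1.

Vertex coverage: the bags together contain {a, b, c, d, e, f}, the full vertex set. Edge coverage: each edge of G has both endpoints in at least one bag. Running intersection: for every vertex, the bags containing it form a connected subtree. All three properties hold, so this is a valid tree decomposition of width max|bag| − 1 = 1, and hence tw(G) ≤ 1.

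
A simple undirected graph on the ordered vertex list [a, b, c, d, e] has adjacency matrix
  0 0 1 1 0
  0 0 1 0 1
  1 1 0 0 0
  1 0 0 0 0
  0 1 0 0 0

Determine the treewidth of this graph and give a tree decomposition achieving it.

The largest bag has 2 vertices, giving width 1; this decomposition certifies tw(G) ≤ 1. G has an edge, so its treewidth is at least 1. Combining the bounds, tw(G) = 1.

Treewidth 1.
One optimal decomposition is:
Bags: B1 = {b, e}  B2 = {b, c}  B3 = {a, c}  B4 = {a, d}
Tree: B1–B2, B2–B3, B3–B4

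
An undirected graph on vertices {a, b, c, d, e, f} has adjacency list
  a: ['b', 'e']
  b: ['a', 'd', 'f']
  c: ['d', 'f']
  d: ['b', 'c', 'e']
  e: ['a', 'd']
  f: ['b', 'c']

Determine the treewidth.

A width-2 tree decomposition is:
Bags: B1 = {c, d, f}  B2 = {b, d, f}  B3 = {b, d, e}  B4 = {a, b, e}
Tree: B1–B2, B2–B3, B3–B4
Every bag has size at most 3, so the width is 3 − 1 = 2 and tw(G) ≤ 2. For the lower bound, G contains the cycle c–f–b–d–c, so G is not a forest; only forests have treewidth ≤ 1, hence tw(G) ≥ 2. The upper and lower bounds meet at 2, so that is the treewidth.

2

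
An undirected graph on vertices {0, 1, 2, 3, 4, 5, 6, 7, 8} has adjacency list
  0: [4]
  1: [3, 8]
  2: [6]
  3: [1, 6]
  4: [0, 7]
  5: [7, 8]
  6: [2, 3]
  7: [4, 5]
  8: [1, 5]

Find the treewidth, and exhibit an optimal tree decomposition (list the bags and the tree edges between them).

The largest bag has 2 vertices, giving width 1; this decomposition certifies tw(G) ≤ 1. Since G has at least one edge (e.g. 0–4), it is not an edgeless graph, so tw(G) ≥ 1. Therefore the treewidth is 1.

Treewidth 1.
One such decomposition:
Bags: B1 = {0, 4}  B2 = {4, 7}  B3 = {5, 7}  B4 = {5, 8}  B5 = {1, 8}  B6 = {1, 3}  B7 = {3, 6}  B8 = {2, 6}
Tree: B1–B2, B2–B3, B3–B4, B4–B5, B5–B6, B6–B7, B7–B8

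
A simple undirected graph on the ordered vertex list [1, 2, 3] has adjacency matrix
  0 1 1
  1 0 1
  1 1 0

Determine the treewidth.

2

A width-2 tree decomposition is:
Bags: B1 = {1, 2, 3}
Tree: (single bag)
With just one bag of size 3, the width is 3 − 1 = 2, so tw(G) ≤ 2. On the other hand G contains the 3-clique {1, 2, 3}. A clique must lie in a single bag of any decomposition, so no decomposition can have width below 2. Combining the bounds, tw(G) = 2.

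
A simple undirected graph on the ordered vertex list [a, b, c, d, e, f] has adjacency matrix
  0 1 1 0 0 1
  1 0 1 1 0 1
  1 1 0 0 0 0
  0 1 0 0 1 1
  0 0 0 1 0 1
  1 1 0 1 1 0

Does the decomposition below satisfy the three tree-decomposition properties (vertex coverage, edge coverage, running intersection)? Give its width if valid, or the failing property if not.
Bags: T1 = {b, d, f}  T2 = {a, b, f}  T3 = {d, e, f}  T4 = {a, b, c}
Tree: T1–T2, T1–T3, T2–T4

Vertex coverage: the bags together contain {a, b, c, d, e, f}, the full vertex set. Edge coverage: each edge of G has both endpoints in at least one bag. Running intersection: for every vertex, the bags containing it form a connected subtree. All three properties hold, so this is a valid tree decomposition of width max|bag| − 1 = 2, and hence tw(G) ≤ 2.

Yes; width 2.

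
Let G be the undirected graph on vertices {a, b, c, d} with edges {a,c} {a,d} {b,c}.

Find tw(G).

1

A width-1 tree decomposition is:
Bags: B1 = {b, c}  B2 = {a, c}  B3 = {a, d}
Tree: B1–B2, B2–B3
Each bag holds 2 vertices, so the decomposition has width 1, which upper-bounds the treewidth. Since G has at least one edge (e.g. b–c), it is not an edgeless graph, so tw(G) ≥ 1. Hence tw(G) = 1 exactly.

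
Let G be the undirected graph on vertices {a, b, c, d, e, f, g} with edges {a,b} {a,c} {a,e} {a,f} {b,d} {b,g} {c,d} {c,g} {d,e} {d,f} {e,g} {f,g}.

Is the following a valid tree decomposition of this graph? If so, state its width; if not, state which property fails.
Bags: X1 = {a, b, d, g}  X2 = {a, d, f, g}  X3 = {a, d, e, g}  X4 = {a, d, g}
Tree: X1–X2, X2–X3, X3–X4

No — vertex c appears in no bag.

A tree decomposition must satisfy three properties: every vertex lies in some bag; for every edge, both endpoints lie together in some bag; and for every vertex, the bags containing it form a connected subtree. Here vertex c appears in no bag, so the decomposition is invalid.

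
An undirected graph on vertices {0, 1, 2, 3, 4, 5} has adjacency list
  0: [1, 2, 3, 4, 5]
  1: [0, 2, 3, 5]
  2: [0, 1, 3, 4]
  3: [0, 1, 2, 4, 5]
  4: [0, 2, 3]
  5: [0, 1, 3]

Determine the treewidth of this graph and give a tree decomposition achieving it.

Treewidth 3.
Bags: B1 = {0, 2, 3, 4}  B2 = {0, 1, 2, 3}  B3 = {0, 1, 3, 5}
Tree: B1–B2, B2–B3

Each bag holds 4 vertices, so the decomposition has width 3, which upper-bounds the treewidth. For the lower bound, the 4 vertices {0, 1, 2, 3} are pairwise adjacent, and any tree decomposition puts a clique entirely inside one bag — forcing width ≥ 3. Combining the bounds, tw(G) = 3.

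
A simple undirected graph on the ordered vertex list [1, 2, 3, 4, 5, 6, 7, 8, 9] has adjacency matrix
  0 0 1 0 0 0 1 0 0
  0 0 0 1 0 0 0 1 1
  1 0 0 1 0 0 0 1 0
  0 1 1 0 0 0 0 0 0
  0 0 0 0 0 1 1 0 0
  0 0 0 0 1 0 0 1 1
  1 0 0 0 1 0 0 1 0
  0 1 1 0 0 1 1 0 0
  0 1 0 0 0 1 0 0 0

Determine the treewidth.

A width-3 tree decomposition is:
Bags: B1 = {1, 3, 4, 7}  B2 = {3, 4, 7, 8}  B3 = {2, 4, 7, 8}  B4 = {2, 5, 7, 8}  B5 = {2, 5, 6, 8}  B6 = {2, 5, 6, 9}
Tree: B1–B2, B2–B3, B3–B4, B4–B5, B5–B6
The largest bag has 4 vertices, giving width 3; this decomposition certifies tw(G) ≤ 3. For the lower bound: the 4 vertex sets {1,3,4}, {7}, {8}, {2,5,6,9} are disjoint, each induces a connected subgraph, and every pair is joined by at least one edge of G. Contracting each set to a single vertex therefore yields K_{4} as a minor, and since treewidth is minor-monotone, tw(G) ≥ tw(K_{4}) = 3. Combining the bounds, tw(G) = 3.

3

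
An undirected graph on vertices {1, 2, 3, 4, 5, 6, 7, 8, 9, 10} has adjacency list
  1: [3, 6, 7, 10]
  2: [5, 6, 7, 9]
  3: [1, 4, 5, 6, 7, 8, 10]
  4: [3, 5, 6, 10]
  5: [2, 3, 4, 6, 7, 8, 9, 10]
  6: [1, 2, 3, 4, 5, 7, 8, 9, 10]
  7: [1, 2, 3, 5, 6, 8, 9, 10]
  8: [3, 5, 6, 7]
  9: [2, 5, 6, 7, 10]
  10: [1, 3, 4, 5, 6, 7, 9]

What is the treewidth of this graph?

4

A width-4 tree decomposition is:
Bags: B1 = {3, 5, 6, 7, 8}  B2 = {3, 5, 6, 7, 10}  B3 = {5, 6, 7, 9, 10}  B4 = {1, 3, 6, 7, 10}  B5 = {3, 4, 5, 6, 10}  B6 = {2, 5, 6, 7, 9}
Tree: B1–B2, B2–B3, B2–B4, B2–B5, B3–B6
Each bag holds 5 vertices, so the decomposition has width 4, which upper-bounds the treewidth. For the lower bound, the 5 vertices {1, 3, 6, 7, 10} are pairwise adjacent, and any tree decomposition puts a clique entirely inside one bag — forcing width ≥ 4. Therefore the treewidth is 4.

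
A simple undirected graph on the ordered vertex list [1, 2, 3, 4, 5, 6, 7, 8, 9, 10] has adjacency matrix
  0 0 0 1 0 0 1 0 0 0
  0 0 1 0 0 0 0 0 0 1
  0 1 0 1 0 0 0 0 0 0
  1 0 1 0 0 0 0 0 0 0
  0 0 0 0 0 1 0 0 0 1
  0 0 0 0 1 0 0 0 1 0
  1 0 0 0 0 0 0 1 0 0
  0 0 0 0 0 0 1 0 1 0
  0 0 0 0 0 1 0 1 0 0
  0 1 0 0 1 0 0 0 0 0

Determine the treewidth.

2

A width-2 tree decomposition is:
Bags: B1 = {5, 6, 9}  B2 = {5, 9, 10}  B3 = {2, 9, 10}  B4 = {2, 3, 9}  B5 = {3, 4, 9}  B6 = {1, 4, 9}  B7 = {1, 7, 9}  B8 = {7, 8, 9}
Tree: B1–B2, B2–B3, B3–B4, B4–B5, B5–B6, B6–B7, B7–B8
Every bag has size at most 3, so the width is 3 − 1 = 2 and tw(G) ≤ 2. Since 9–6–5–10–2–3–4–1–7–8–9 is a cycle in G, G is not acyclic. Forests are exactly the graphs of treewidth ≤ 1, so tw(G) ≥ 2. Hence tw(G) = 2 exactly.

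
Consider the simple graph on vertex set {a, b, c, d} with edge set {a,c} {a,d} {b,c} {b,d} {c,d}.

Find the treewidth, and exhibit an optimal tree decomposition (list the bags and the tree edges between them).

Treewidth 2.
Bags: B1 = {a, c, d}  B2 = {b, c, d}
Tree: B1–B2

Every bag has size at most 3, so the width is 3 − 1 = 2 and tw(G) ≤ 2. For the lower bound, the 3 vertices {a, c, d} are pairwise adjacent, and any tree decomposition puts a clique entirely inside one bag — forcing width ≥ 2. The upper and lower bounds meet at 2, so that is the treewidth.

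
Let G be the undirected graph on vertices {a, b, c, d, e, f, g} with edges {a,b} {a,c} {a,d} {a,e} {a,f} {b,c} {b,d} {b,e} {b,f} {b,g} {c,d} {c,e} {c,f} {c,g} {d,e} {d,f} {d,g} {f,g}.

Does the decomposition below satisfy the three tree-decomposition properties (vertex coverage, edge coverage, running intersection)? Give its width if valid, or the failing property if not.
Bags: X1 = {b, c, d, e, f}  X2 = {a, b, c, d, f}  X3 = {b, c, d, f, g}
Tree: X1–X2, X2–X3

A tree decomposition must satisfy three properties: every vertex lies in some bag; for every edge, both endpoints lie together in some bag; and for every vertex, the bags containing it form a connected subtree. Here edge (a,e) lies in no bag, so the decomposition is invalid.

No — edge (a,e) lies in no bag.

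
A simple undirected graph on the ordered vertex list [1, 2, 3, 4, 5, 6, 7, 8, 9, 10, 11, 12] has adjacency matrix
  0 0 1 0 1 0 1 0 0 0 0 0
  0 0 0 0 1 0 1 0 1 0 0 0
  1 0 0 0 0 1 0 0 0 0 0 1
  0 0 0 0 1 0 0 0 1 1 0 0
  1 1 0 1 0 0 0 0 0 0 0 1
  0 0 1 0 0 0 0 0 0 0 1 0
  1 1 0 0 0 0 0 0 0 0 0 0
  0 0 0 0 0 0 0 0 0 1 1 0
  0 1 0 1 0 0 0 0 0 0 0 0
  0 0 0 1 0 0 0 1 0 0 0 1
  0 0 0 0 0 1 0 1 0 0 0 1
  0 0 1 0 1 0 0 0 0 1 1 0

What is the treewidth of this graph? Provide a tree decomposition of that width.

Treewidth 3.
Bags: B1 = {6, 8, 10, 11}  B2 = {6, 10, 11, 12}  B3 = {3, 6, 10, 12}  B4 = {3, 4, 10, 12}  B5 = {3, 4, 5, 12}  B6 = {1, 3, 4, 5}  B7 = {1, 4, 5, 9}  B8 = {1, 2, 5, 9}  B9 = {1, 2, 7, 9}
Tree: B1–B2, B2–B3, B3–B4, B4–B5, B5–B6, B6–B7, B7–B8, B8–B9

Every bag has size at most 4, so the width is 4 − 1 = 3 and tw(G) ≤ 3. For the lower bound: the 4 vertex sets {6,8,11}, {10}, {12}, {1,3,4,5} are disjoint, each induces a connected subgraph, and every pair is joined by at least one edge of G. Contracting each set to a single vertex therefore yields K_{4} as a minor, and since treewidth is minor-monotone, tw(G) ≥ tw(K_{4}) = 3. The upper and lower bounds meet at 3, so that is the treewidth.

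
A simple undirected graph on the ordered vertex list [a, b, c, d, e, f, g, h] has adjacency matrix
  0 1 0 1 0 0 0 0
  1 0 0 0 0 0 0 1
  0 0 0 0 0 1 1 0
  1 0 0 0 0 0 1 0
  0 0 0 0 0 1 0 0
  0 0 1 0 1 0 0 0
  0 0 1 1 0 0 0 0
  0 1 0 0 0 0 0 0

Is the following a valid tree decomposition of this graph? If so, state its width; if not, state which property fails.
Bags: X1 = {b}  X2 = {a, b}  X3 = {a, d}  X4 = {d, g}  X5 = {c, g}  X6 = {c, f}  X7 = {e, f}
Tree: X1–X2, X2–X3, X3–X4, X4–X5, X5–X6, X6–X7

No — vertex h appears in no bag.

A tree decomposition must satisfy three properties: every vertex lies in some bag; for every edge, both endpoints lie together in some bag; and for every vertex, the bags containing it form a connected subtree. Here vertex h appears in no bag, so the decomposition is invalid.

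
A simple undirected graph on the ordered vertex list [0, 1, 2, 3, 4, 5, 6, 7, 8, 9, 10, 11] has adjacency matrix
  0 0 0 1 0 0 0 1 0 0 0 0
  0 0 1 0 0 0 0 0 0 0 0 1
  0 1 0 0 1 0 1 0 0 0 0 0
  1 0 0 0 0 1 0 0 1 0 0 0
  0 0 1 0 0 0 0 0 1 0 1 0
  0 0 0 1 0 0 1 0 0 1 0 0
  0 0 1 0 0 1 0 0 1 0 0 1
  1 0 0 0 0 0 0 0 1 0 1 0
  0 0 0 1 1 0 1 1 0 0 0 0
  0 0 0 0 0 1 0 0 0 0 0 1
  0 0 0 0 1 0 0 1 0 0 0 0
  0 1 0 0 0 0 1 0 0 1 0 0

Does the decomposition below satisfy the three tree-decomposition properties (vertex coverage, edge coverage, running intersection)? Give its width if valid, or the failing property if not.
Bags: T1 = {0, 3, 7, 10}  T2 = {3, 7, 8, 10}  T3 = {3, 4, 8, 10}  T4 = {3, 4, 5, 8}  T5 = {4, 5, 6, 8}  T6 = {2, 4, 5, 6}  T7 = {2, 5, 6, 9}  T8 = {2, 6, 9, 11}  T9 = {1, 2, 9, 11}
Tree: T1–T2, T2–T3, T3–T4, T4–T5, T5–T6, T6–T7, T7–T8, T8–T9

Every vertex of G appears in some bag (union = {0, 1, 2, 3, 4, 5, 6, 7, 8, 9, 10, 11}); every edge is covered by a bag; and for each vertex v the set of bags containing v is connected in the bag tree. The decomposition is therefore valid. The largest bag has 4 vertices, so the width is 3.

Yes; width 3.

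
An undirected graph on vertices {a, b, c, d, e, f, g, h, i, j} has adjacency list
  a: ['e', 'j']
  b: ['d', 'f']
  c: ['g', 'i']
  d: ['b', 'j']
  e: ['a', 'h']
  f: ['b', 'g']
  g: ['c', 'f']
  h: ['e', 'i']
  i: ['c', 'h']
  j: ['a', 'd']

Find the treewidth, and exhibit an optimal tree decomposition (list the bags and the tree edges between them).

Each bag holds 3 vertices, so the decomposition has width 2, which upper-bounds the treewidth. Since g–f–b–d–j–a–e–h–i–c–g is a cycle in G, G is not acyclic. Forests are exactly the graphs of treewidth ≤ 1, so tw(G) ≥ 2. Hence tw(G) = 2 exactly.

Treewidth 2.
One such decomposition:
Bags: B1 = {b, f, g}  B2 = {b, d, g}  B3 = {d, g, j}  B4 = {a, g, j}  B5 = {a, e, g}  B6 = {e, g, h}  B7 = {g, h, i}  B8 = {c, g, i}
Tree: B1–B2, B2–B3, B3–B4, B4–B5, B5–B6, B6–B7, B7–B8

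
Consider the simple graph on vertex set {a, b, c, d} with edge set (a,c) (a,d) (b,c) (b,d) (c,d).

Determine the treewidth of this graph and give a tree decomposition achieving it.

Treewidth 2.
One optimal decomposition is:
Bags: B1 = {a, c, d}  B2 = {b, c, d}
Tree: B1–B2

The largest bag has 3 vertices, giving width 2; this decomposition certifies tw(G) ≤ 2. On the other hand G contains the 3-clique {a, c, d}. A clique must lie in a single bag of any decomposition, so no decomposition can have width below 2. Combining the bounds, tw(G) = 2.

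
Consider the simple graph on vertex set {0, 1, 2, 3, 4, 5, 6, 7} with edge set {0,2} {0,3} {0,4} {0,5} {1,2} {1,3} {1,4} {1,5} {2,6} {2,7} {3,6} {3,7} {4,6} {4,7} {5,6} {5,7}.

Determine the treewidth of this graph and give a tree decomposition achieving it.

The largest bag has 5 vertices, giving width 4; this decomposition certifies tw(G) ≤ 4. For the lower bound: the 5 vertex sets {0,4}, {3,6}, {2,7}, {5}, {1} are disjoint, each induces a connected subgraph, and every pair is joined by at least one edge of G. Contracting each set to a single vertex therefore yields K_{5} as a minor, and since treewidth is minor-monotone, tw(G) ≥ tw(K_{5}) = 4. The upper and lower bounds meet at 4, so that is the treewidth.

Treewidth 4.
One optimal decomposition is:
Bags: B1 = {0, 2, 3, 4, 5}  B2 = {2, 3, 4, 5, 6}  B3 = {2, 3, 4, 5, 7}  B4 = {1, 2, 3, 4, 5}
Tree: B1–B2, B2–B3, B3–B4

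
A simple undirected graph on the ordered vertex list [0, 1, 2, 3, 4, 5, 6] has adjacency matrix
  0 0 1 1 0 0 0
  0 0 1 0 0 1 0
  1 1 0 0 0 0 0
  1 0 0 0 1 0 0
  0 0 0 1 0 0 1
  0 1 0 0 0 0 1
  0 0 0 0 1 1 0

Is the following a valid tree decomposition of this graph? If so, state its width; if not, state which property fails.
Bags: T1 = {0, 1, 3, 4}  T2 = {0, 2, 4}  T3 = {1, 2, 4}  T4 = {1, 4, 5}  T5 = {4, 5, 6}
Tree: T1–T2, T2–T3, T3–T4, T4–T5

A tree decomposition must satisfy three properties: every vertex lies in some bag; for every edge, both endpoints lie together in some bag; and for every vertex, the bags containing it form a connected subtree. Here bags containing vertex 1 are not connected in the tree, so the decomposition is invalid.

No — bags containing vertex 1 are not connected in the tree.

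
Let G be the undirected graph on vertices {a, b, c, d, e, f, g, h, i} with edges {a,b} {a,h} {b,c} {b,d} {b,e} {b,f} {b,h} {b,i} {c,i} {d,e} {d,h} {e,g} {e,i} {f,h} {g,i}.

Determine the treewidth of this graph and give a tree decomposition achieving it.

The largest bag has 3 vertices, giving width 2; this decomposition certifies tw(G) ≤ 2. On the other hand G contains the 3-clique {e, g, i}. A clique must lie in a single bag of any decomposition, so no decomposition can have width below 2. Hence tw(G) = 2 exactly.

Treewidth 2.
One optimal decomposition is:
Bags: B1 = {b, d, e}  B2 = {b, d, h}  B3 = {b, f, h}  B4 = {b, e, i}  B5 = {e, g, i}  B6 = {a, b, h}  B7 = {b, c, i}
Tree: B1–B2, B2–B3, B1–B4, B4–B5, B3–B6, B4–B7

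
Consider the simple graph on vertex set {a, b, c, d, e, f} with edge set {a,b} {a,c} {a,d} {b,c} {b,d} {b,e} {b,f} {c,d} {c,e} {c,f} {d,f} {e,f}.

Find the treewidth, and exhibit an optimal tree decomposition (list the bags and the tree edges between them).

Treewidth 3.
One optimal decomposition is:
Bags: B1 = {b, c, e, f}  B2 = {b, c, d, f}  B3 = {a, b, c, d}
Tree: B1–B2, B2–B3

The largest bag has 4 vertices, giving width 3; this decomposition certifies tw(G) ≤ 3. For the lower bound, the 4 vertices {b, c, d, f} are pairwise adjacent, and any tree decomposition puts a clique entirely inside one bag — forcing width ≥ 3. Hence tw(G) = 3 exactly.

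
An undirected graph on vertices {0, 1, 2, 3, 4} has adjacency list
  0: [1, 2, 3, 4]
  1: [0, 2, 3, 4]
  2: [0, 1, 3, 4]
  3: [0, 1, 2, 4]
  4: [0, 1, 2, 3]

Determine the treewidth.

A width-4 tree decomposition is:
Bags: B1 = {0, 1, 2, 3, 4}
Tree: (single bag)
With just one bag of size 5, the width is 5 − 1 = 4, so tw(G) ≤ 4. Conversely, {0, 1, 2, 3, 4} is a clique of size 5, and the vertices of any clique must share a bag in every tree decomposition; so some bag has ≥ 5 vertices and tw(G) ≥ 4. Therefore the treewidth is 4.

4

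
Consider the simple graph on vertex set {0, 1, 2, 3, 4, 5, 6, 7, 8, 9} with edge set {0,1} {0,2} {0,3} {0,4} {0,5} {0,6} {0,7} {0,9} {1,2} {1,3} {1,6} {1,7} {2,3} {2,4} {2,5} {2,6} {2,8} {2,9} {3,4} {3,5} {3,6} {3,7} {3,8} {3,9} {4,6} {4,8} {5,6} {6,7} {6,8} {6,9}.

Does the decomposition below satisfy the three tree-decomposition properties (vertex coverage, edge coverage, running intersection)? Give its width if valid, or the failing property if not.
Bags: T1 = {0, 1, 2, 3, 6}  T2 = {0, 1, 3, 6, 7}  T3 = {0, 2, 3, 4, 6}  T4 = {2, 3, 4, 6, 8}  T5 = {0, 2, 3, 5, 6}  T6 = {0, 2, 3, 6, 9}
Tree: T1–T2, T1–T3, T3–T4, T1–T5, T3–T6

Yes; width 4.

Checking the three conditions: (i) the bags cover all of {0, 1, 2, 3, 4, 5, 6, 7, 8, 9}; (ii) for each edge, some bag contains both endpoints; (iii) the bags containing any fixed vertex form a subtree. All hold, so the decomposition is valid with width 5 − 1 = 4.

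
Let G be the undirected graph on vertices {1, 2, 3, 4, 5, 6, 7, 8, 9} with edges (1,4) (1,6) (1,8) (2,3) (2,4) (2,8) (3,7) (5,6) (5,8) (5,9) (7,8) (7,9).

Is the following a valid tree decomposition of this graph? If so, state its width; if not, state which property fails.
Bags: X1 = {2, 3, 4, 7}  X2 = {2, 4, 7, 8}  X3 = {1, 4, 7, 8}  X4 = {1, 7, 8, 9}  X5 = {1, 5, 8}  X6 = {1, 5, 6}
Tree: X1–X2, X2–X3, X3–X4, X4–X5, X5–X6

A tree decomposition must satisfy three properties: every vertex lies in some bag; for every edge, both endpoints lie together in some bag; and for every vertex, the bags containing it form a connected subtree. Here edge (9,5) lies in no bag, so the decomposition is invalid.

No — edge (9,5) lies in no bag.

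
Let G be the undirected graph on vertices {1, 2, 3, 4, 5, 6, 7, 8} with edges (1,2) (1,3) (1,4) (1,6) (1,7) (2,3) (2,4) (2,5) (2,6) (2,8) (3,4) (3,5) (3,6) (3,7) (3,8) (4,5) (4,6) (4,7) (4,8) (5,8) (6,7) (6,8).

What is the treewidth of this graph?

4

A width-4 tree decomposition is:
Bags: B1 = {1, 3, 4, 6, 7}  B2 = {1, 2, 3, 4, 6}  B3 = {2, 3, 4, 6, 8}  B4 = {2, 3, 4, 5, 8}
Tree: B1–B2, B2–B3, B3–B4
Each bag holds 5 vertices, so the decomposition has width 4, which upper-bounds the treewidth. For the lower bound, the 5 vertices {2, 3, 4, 5, 8} are pairwise adjacent, and any tree decomposition puts a clique entirely inside one bag — forcing width ≥ 4. Hence tw(G) = 4 exactly.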